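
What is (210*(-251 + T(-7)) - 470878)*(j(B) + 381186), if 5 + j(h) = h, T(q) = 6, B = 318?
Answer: -199267609672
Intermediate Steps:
j(h) = -5 + h
(210*(-251 + T(-7)) - 470878)*(j(B) + 381186) = (210*(-251 + 6) - 470878)*((-5 + 318) + 381186) = (210*(-245) - 470878)*(313 + 381186) = (-51450 - 470878)*381499 = -522328*381499 = -199267609672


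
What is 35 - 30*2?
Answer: -25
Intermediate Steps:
35 - 30*2 = 35 - 60 = -25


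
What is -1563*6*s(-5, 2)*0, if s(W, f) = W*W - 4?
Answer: 0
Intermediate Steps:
s(W, f) = -4 + W² (s(W, f) = W² - 4 = -4 + W²)
-1563*6*s(-5, 2)*0 = -1563*6*(-4 + (-5)²)*0 = -1563*6*(-4 + 25)*0 = -1563*6*21*0 = -196938*0 = -1563*0 = 0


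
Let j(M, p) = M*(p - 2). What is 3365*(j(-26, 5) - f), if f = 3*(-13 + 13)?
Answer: -262470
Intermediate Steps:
j(M, p) = M*(-2 + p)
f = 0 (f = 3*0 = 0)
3365*(j(-26, 5) - f) = 3365*(-26*(-2 + 5) - 1*0) = 3365*(-26*3 + 0) = 3365*(-78 + 0) = 3365*(-78) = -262470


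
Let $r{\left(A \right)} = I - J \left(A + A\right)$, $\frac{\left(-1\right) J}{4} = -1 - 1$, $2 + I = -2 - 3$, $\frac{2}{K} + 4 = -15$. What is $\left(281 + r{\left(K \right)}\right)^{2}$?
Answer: $\frac{27436644}{361} \approx 76002.0$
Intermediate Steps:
$K = - \frac{2}{19}$ ($K = \frac{2}{-4 - 15} = \frac{2}{-19} = 2 \left(- \frac{1}{19}\right) = - \frac{2}{19} \approx -0.10526$)
$I = -7$ ($I = -2 - 5 = -7$)
$J = 8$ ($J = - 4 \left(-1 - 1\right) = \left(-4\right) \left(-2\right) = 8$)
$r{\left(A \right)} = -7 - 16 A$ ($r{\left(A \right)} = -7 - 8 \left(A + A\right) = -7 - 8 \cdot 2 A = -7 - 16 A$)
$\left(281 + r{\left(K \right)}\right)^{2} = \left(281 - \frac{101}{19}\right)^{2} = \left(\frac{5238}{19}\right)^{2} = \frac{27436644}{361}$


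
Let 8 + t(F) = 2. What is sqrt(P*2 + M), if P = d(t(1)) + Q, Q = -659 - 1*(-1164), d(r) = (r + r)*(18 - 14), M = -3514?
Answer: 10*I*sqrt(26) ≈ 50.99*I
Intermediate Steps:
t(F) = -6 (t(F) = -8 + 2 = -6)
d(r) = 8*r (d(r) = (2*r)*4 = 8*r)
Q = 505 (Q = -659 + 1164 = 505)
P = 457 (P = 8*(-6) + 505 = -48 + 505 = 457)
sqrt(P*2 + M) = sqrt(457*2 - 3514) = sqrt(914 - 3514) = sqrt(-2600) = 10*I*sqrt(26)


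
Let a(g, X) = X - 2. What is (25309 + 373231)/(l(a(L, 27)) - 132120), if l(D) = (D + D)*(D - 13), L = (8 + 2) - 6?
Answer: -19927/6576 ≈ -3.0303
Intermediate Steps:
L = 4 (L = 10 - 6 = 4)
a(g, X) = -2 + X
l(D) = 2*D*(-13 + D) (l(D) = (2*D)*(-13 + D) = 2*D*(-13 + D))
(25309 + 373231)/(l(a(L, 27)) - 132120) = (25309 + 373231)/(2*(-2 + 27)*(-13 + (-2 + 27)) - 132120) = 398540/(2*25*(-13 + 25) - 132120) = 398540/(2*25*12 - 132120) = 398540/(600 - 132120) = 398540/(-131520) = 398540*(-1/131520) = -19927/6576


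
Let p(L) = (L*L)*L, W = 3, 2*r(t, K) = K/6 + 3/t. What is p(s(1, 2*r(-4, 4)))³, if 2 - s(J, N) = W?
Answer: -1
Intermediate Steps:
r(t, K) = K/12 + 3/(2*t) (r(t, K) = (K/6 + 3/t)/2 = (3/t + K/6)/2 = K/12 + 3/(2*t))
s(J, N) = -1 (s(J, N) = 2 - 1*3 = 2 - 3 = -1)
p(L) = L³ (p(L) = L²*L = L³)
p(s(1, 2*r(-4, 4)))³ = ((-1)³)³ = (-1)³ = -1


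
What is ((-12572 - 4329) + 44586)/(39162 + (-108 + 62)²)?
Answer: 27685/41278 ≈ 0.67070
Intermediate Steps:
((-12572 - 4329) + 44586)/(39162 + (-108 + 62)²) = (-16901 + 44586)/(39162 + (-46)²) = 27685/(39162 + 2116) = 27685/41278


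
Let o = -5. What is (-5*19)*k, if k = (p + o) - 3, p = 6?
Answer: 190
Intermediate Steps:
k = -2 (k = (6 - 5) - 3 = 1 - 3 = -2)
(-5*19)*k = -5*19*(-2) = -95*(-2) = 190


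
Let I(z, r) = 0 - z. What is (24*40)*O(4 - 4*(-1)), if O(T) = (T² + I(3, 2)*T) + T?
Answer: 46080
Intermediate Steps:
I(z, r) = -z
O(T) = T² - 2*T (O(T) = (T² + (-1*3)*T) + T = (T² - 3*T) + T = T² - 2*T)
(24*40)*O(4 - 4*(-1)) = (24*40)*((4 - 4*(-1))*(-2 + (4 - 4*(-1)))) = 960*((4 + 4)*(-2 + (4 + 4))) = 960*(8*(-2 + 8)) = 960*(8*6) = 960*48 = 46080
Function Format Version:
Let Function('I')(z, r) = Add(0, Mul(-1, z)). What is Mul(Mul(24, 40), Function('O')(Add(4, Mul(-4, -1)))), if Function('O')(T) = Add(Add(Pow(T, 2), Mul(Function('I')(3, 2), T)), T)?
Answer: 46080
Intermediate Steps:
Function('I')(z, r) = Mul(-1, z)
Function('O')(T) = Add(Pow(T, 2), Mul(-2, T)) (Function('O')(T) = Add(Add(Pow(T, 2), Mul(Mul(-1, 3), T)), T) = Add(Add(Pow(T, 2), Mul(-3, T)), T) = Add(Pow(T, 2), Mul(-2, T)))
Mul(Mul(24, 40), Function('O')(Add(4, Mul(-4, -1)))) = Mul(Mul(24, 40), Mul(Add(4, Mul(-4, -1)), Add(-2, Add(4, Mul(-4, -1))))) = Mul(960, Mul(Add(4, 4), Add(-2, Add(4, 4)))) = Mul(960, Mul(8, Add(-2, 8))) = Mul(960, Mul(8, 6)) = Mul(960, 48) = 46080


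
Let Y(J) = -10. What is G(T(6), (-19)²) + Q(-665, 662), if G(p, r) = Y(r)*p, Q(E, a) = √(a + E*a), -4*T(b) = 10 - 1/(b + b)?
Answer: 595/24 + 4*I*√27473 ≈ 24.792 + 663.0*I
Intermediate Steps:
T(b) = -5/2 + 1/(8*b) (T(b) = -(10 - 1/(b + b))/4 = -(10 - 1/(2*b))/4 = -5/2 + 1/(8*b))
G(p, r) = -10*p
G(T(6), (-19)²) + Q(-665, 662) = -5*(1 - 20*6)/(4*6) + √(662*(1 - 665)) = -5*(1 - 120)/(4*6) + √(662*(-664)) = -5*(-119)/(4*6) + √(-439568) = -10*(-119/48) + 4*I*√27473 = 595/24 + 4*I*√27473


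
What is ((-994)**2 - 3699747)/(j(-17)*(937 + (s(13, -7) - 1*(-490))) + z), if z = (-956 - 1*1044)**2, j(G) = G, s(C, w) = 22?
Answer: -2711711/3975367 ≈ -0.68213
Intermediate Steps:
z = 4000000 (z = (-956 - 1044)**2 = (-2000)**2 = 4000000)
((-994)**2 - 3699747)/(j(-17)*(937 + (s(13, -7) - 1*(-490))) + z) = ((-994)**2 - 3699747)/(-17*(937 + (22 - 1*(-490))) + 4000000) = (988036 - 3699747)/(-17*(937 + (22 + 490)) + 4000000) = -2711711/(-17*(937 + 512) + 4000000) = -2711711/(-17*1449 + 4000000) = -2711711/(-24633 + 4000000) = -2711711/3975367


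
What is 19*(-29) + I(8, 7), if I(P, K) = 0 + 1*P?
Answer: -543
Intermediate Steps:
I(P, K) = P (I(P, K) = 0 + P = P)
19*(-29) + I(8, 7) = 19*(-29) + 8 = -551 + 8 = -543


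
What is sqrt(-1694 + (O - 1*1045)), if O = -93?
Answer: 4*I*sqrt(177) ≈ 53.217*I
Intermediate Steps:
sqrt(-1694 + (O - 1*1045)) = sqrt(-1694 + (-93 - 1*1045)) = sqrt(-1694 + (-93 - 1045)) = sqrt(-1694 - 1138) = sqrt(-2832) = 4*I*sqrt(177)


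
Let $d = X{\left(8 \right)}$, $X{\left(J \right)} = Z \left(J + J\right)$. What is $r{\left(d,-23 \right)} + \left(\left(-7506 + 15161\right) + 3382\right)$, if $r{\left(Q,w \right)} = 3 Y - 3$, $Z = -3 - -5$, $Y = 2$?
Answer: $11040$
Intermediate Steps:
$Z = 2$ ($Z = -3 + 5 = 2$)
$X{\left(J \right)} = 4 J$ ($X{\left(J \right)} = 2 \left(J + J\right) = 2 \cdot 2 J = 4 J$)
$d = 32$ ($d = 4 \cdot 8 = 32$)
$r{\left(Q,w \right)} = 3$ ($r{\left(Q,w \right)} = 3 \cdot 2 - 3 = 6 - 3 = 3$)
$r{\left(d,-23 \right)} + \left(\left(-7506 + 15161\right) + 3382\right) = 3 + \left(\left(-7506 + 15161\right) + 3382\right) = 3 + \left(7655 + 3382\right) = 3 + 11037 = 11040$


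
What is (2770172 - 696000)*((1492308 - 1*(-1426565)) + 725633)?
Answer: 7559332299032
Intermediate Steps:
(2770172 - 696000)*((1492308 - 1*(-1426565)) + 725633) = 2074172*((1492308 + 1426565) + 725633) = 2074172*(2918873 + 725633) = 2074172*3644506 = 7559332299032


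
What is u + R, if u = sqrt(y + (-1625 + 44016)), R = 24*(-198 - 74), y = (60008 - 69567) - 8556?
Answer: -6528 + 34*sqrt(21) ≈ -6372.2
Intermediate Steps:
y = -18115 (y = -9559 - 8556 = -18115)
R = -6528 (R = 24*(-272) = -6528)
u = 34*sqrt(21) (u = sqrt(-18115 + (-1625 + 44016)) = sqrt(-18115 + 42391) = sqrt(24276) = 34*sqrt(21) ≈ 155.81)
u + R = 34*sqrt(21) - 6528 = -6528 + 34*sqrt(21)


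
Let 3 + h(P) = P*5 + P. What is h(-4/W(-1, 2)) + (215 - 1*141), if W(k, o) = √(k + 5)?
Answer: 59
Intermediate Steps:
W(k, o) = √(5 + k)
h(P) = -3 + 6*P (h(P) = -3 + (P*5 + P) = -3 + (5*P + P) = -3 + 6*P)
h(-4/W(-1, 2)) + (215 - 1*141) = (-3 + 6*(-4/√(5 - 1))) + (215 - 1*141) = (-3 + 6*(-4/(√4))) + (215 - 141) = (-3 + 6*(-4/2)) + 74 = (-3 + 6*(-4*½)) + 74 = (-3 + 6*(-2)) + 74 = (-3 - 12) + 74 = -15 + 74 = 59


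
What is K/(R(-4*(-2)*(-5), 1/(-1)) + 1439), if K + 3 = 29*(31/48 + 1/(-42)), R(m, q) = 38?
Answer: 5053/496272 ≈ 0.010182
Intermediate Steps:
K = 5053/336 (K = -3 + 29*(31/48 + 1/(-42)) = -3 + 29*(31*(1/48) - 1/42) = -3 + 29*(31/48 - 1/42) = -3 + 29*(209/336) = -3 + 6061/336 = 5053/336 ≈ 15.039)
K/(R(-4*(-2)*(-5), 1/(-1)) + 1439) = 5053/(336*(38 + 1439)) = (5053/336)/1477 = (5053/336)*(1/1477) = 5053/496272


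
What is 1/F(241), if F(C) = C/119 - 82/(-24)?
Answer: 1428/7771 ≈ 0.18376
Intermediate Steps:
F(C) = 41/12 + C/119 (F(C) = C*(1/119) - 82*(-1/24) = C/119 + 41/12 = 41/12 + C/119)
1/F(241) = 1/(41/12 + (1/119)*241) = 1/(41/12 + 241/119) = 1/(7771/1428) = 1428/7771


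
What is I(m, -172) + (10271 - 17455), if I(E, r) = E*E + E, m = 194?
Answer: 30646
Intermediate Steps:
I(E, r) = E + E² (I(E, r) = E² + E = E + E²)
I(m, -172) + (10271 - 17455) = 194*(1 + 194) + (10271 - 17455) = 194*195 - 7184 = 37830 - 7184 = 30646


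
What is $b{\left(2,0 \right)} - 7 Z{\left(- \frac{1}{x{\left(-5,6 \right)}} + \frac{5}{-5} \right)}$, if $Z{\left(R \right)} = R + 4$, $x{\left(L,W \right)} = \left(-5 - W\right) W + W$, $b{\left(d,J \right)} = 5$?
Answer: $- \frac{967}{60} \approx -16.117$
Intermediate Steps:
$x{\left(L,W \right)} = W + W \left(-5 - W\right)$ ($x{\left(L,W \right)} = W \left(-5 - W\right) + W = W + W \left(-5 - W\right)$)
$Z{\left(R \right)} = 4 + R$
$b{\left(2,0 \right)} - 7 Z{\left(- \frac{1}{x{\left(-5,6 \right)}} + \frac{5}{-5} \right)} = 5 - 7 \left(4 - \left(1 + \frac{1}{\left(-1\right) 6 \left(4 + 6\right)}\right)\right) = 5 - 7 \left(4 - \left(1 + \frac{1}{\left(-1\right) 6 \cdot 10}\right)\right) = 5 - 7 \left(4 - \frac{59}{60}\right) = 5 - \frac{1267}{60} = - \frac{967}{60}$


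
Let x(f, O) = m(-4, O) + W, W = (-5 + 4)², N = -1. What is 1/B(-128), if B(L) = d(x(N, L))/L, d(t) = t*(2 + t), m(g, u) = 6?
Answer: -128/63 ≈ -2.0317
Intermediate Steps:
W = 1 (W = (-1)² = 1)
x(f, O) = 7 (x(f, O) = 6 + 1 = 7)
B(L) = 63/L (B(L) = (7*(2 + 7))/L = (7*9)/L = 63/L)
1/B(-128) = 1/(63/(-128)) = 1/(63*(-1/128)) = 1/(-63/128) = -128/63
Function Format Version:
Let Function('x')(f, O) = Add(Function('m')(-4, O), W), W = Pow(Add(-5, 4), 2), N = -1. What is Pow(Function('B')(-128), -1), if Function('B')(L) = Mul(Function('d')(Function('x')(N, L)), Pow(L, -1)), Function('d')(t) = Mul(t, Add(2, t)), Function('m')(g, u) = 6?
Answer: Rational(-128, 63) ≈ -2.0317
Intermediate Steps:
W = 1 (W = Pow(-1, 2) = 1)
Function('x')(f, O) = 7 (Function('x')(f, O) = Add(6, 1) = 7)
Function('B')(L) = Mul(63, Pow(L, -1)) (Function('B')(L) = Mul(Mul(7, Add(2, 7)), Pow(L, -1)) = Mul(Mul(7, 9), Pow(L, -1)) = Mul(63, Pow(L, -1)))
Pow(Function('B')(-128), -1) = Pow(Mul(63, Pow(-128, -1)), -1) = Pow(Mul(63, Rational(-1, 128)), -1) = Pow(Rational(-63, 128), -1) = Rational(-128, 63)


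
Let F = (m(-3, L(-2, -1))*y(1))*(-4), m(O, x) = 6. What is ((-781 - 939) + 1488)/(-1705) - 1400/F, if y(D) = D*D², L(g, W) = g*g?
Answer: 299071/5115 ≈ 58.469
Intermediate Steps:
L(g, W) = g²
y(D) = D³
F = -24 (F = (6*1³)*(-4) = (6*1)*(-4) = 6*(-4) = -24)
((-781 - 939) + 1488)/(-1705) - 1400/F = ((-781 - 939) + 1488)/(-1705) - 1400/(-24) = (-1720 + 1488)*(-1/1705) - 1400*(-1/24) = -232*(-1/1705) + 175/3 = 232/1705 + 175/3 = 299071/5115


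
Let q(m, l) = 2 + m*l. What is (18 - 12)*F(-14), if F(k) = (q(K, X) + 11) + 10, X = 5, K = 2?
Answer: 198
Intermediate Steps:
q(m, l) = 2 + l*m
F(k) = 33 (F(k) = ((2 + 5*2) + 11) + 10 = ((2 + 10) + 11) + 10 = (12 + 11) + 10 = 23 + 10 = 33)
(18 - 12)*F(-14) = (18 - 12)*33 = 6*33 = 198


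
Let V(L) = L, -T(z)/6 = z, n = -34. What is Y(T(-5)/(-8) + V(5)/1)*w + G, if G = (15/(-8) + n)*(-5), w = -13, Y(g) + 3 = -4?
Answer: 2163/8 ≈ 270.38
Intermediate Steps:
T(z) = -6*z
Y(g) = -7 (Y(g) = -3 - 4 = -7)
G = 1435/8 (G = (15/(-8) - 34)*(-5) = (15*(-⅛) - 34)*(-5) = (-15/8 - 34)*(-5) = -287/8*(-5) = 1435/8 ≈ 179.38)
Y(T(-5)/(-8) + V(5)/1)*w + G = -7*(-13) + 1435/8 = 91 + 1435/8 = 2163/8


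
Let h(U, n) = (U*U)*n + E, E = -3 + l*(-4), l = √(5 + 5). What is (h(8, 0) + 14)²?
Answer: 281 - 88*√10 ≈ 2.7196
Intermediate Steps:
l = √10 ≈ 3.1623
E = -3 - 4*√10 (E = -3 + √10*(-4) = -3 - 4*√10 ≈ -15.649)
h(U, n) = -3 - 4*√10 + n*U² (h(U, n) = (U*U)*n + (-3 - 4*√10) = U²*n + (-3 - 4*√10) = n*U² + (-3 - 4*√10) = -3 - 4*√10 + n*U²)
(h(8, 0) + 14)² = ((-3 - 4*√10 + 0*8²) + 14)² = ((-3 - 4*√10 + 0*64) + 14)² = ((-3 - 4*√10 + 0) + 14)² = ((-3 - 4*√10) + 14)² = (11 - 4*√10)²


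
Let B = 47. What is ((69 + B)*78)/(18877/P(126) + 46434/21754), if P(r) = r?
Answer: 953869392/16019267 ≈ 59.545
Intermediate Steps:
((69 + B)*78)/(18877/P(126) + 46434/21754) = ((69 + 47)*78)/(18877/126 + 46434/21754) = (116*78)/(18877*(1/126) + 46434*(1/21754)) = 9048/(18877/126 + 23217/10877) = 9048/(208250471/1370502) = 9048*(1370502/208250471) = 953869392/16019267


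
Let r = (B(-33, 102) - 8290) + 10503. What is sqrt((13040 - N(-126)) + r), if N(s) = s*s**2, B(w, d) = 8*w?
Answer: sqrt(2015365) ≈ 1419.6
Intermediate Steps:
N(s) = s**3
r = 1949 (r = (8*(-33) - 8290) + 10503 = (-264 - 8290) + 10503 = -8554 + 10503 = 1949)
sqrt((13040 - N(-126)) + r) = sqrt((13040 - 1*(-126)**3) + 1949) = sqrt((13040 - 1*(-2000376)) + 1949) = sqrt((13040 + 2000376) + 1949) = sqrt(2013416 + 1949) = sqrt(2015365)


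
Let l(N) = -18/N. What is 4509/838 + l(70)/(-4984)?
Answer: 393278751/73090360 ≈ 5.3807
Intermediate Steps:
4509/838 + l(70)/(-4984) = 4509/838 - 18/70/(-4984) = 4509*(1/838) - 18*1/70*(-1/4984) = 4509/838 - 9/35*(-1/4984) = 4509/838 + 9/174440 = 393278751/73090360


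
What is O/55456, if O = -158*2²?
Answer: -79/6932 ≈ -0.011396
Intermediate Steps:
O = -632 (O = -158*4 = -632)
O/55456 = -632/55456 = -632*1/55456 = -79/6932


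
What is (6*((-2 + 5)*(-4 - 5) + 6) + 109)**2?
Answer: 289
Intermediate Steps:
(6*((-2 + 5)*(-4 - 5) + 6) + 109)**2 = (6*(3*(-9) + 6) + 109)**2 = (6*(-27 + 6) + 109)**2 = (6*(-21) + 109)**2 = (-126 + 109)**2 = (-17)**2 = 289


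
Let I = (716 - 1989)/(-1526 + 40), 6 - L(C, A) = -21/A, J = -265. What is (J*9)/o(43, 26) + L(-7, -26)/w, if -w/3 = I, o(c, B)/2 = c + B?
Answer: -14694465/761254 ≈ -19.303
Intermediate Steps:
L(C, A) = 6 + 21/A (L(C, A) = 6 - (-21)/A = 6 + 21/A)
I = 1273/1486 (I = -1273/(-1486) = -1273*(-1/1486) = 1273/1486 ≈ 0.85666)
o(c, B) = 2*B + 2*c (o(c, B) = 2*(c + B) = 2*(B + c) = 2*B + 2*c)
w = -3819/1486 (w = -3*1273/1486 = -3819/1486 ≈ -2.5700)
(J*9)/o(43, 26) + L(-7, -26)/w = (-265*9)/(2*26 + 2*43) + (6 + 21/(-26))/(-3819/1486) = -2385/(52 + 86) + (6 + 21*(-1/26))*(-1486/3819) = -2385/138 + (6 - 21/26)*(-1486/3819) = -2385*1/138 + (135/26)*(-1486/3819) = -795/46 - 33435/16549 = -14694465/761254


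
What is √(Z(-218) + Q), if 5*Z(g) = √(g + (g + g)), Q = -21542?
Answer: √(-538550 + 5*I*√654)/5 ≈ 0.017424 + 146.77*I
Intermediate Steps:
Z(g) = √3*√g/5 (Z(g) = √(g + (g + g))/5 = √(g + 2*g)/5 = √(3*g)/5 = (√3*√g)/5 = √3*√g/5)
√(Z(-218) + Q) = √(√3*√(-218)/5 - 21542) = √(√3*(I*√218)/5 - 21542) = √(I*√654/5 - 21542) = √(-21542 + I*√654/5)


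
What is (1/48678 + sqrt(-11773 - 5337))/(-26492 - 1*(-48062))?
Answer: 1/1049984460 + I*sqrt(17110)/21570 ≈ 9.524e-10 + 0.0060642*I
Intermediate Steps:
(1/48678 + sqrt(-11773 - 5337))/(-26492 - 1*(-48062)) = (1/48678 + sqrt(-17110))/(-26492 + 48062) = (1/48678 + I*sqrt(17110))/21570 = (1/48678 + I*sqrt(17110))*(1/21570) = 1/1049984460 + I*sqrt(17110)/21570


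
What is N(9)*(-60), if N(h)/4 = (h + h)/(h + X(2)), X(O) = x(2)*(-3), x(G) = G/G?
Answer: -720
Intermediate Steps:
x(G) = 1
X(O) = -3 (X(O) = 1*(-3) = -3)
N(h) = 8*h/(-3 + h) (N(h) = 4*((h + h)/(h - 3)) = 4*((2*h)/(-3 + h)) = 4*(2*h/(-3 + h)) = 8*h/(-3 + h))
N(9)*(-60) = (8*9/(-3 + 9))*(-60) = (8*9/6)*(-60) = (8*9*(⅙))*(-60) = 12*(-60) = -720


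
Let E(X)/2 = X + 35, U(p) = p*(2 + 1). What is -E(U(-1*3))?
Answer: -52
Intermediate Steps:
U(p) = 3*p (U(p) = p*3 = 3*p)
E(X) = 70 + 2*X (E(X) = 2*(X + 35) = 2*(35 + X) = 70 + 2*X)
-E(U(-1*3)) = -(70 + 2*(3*(-1*3))) = -(70 + 2*(3*(-3))) = -(70 + 2*(-9)) = -(70 - 18) = -1*52 = -52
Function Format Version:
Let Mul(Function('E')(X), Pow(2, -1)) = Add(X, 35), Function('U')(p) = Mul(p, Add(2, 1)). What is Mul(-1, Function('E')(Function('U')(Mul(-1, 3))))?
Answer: -52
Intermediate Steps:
Function('U')(p) = Mul(3, p) (Function('U')(p) = Mul(p, 3) = Mul(3, p))
Function('E')(X) = Add(70, Mul(2, X)) (Function('E')(X) = Mul(2, Add(X, 35)) = Mul(2, Add(35, X)) = Add(70, Mul(2, X)))
Mul(-1, Function('E')(Function('U')(Mul(-1, 3)))) = Mul(-1, Add(70, Mul(2, Mul(3, Mul(-1, 3))))) = Mul(-1, Add(70, Mul(2, Mul(3, -3)))) = Mul(-1, Add(70, Mul(2, -9))) = Mul(-1, Add(70, -18)) = Mul(-1, 52) = -52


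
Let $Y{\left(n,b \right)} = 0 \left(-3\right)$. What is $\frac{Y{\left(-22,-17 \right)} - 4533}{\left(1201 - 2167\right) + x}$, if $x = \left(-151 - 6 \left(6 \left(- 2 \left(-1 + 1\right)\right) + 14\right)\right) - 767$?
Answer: $\frac{1511}{656} \approx 2.3034$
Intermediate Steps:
$Y{\left(n,b \right)} = 0$
$x = -1002$ ($x = \left(-151 - 6 \left(6 \left(\left(-2\right) 0\right) + 14\right)\right) - 767 = \left(-151 - 6 \left(6 \cdot 0 + 14\right)\right) - 767 = \left(-151 - 6 \left(0 + 14\right)\right) - 767 = \left(-151 - 84\right) - 767 = -235 - 767 = -1002$)
$\frac{Y{\left(-22,-17 \right)} - 4533}{\left(1201 - 2167\right) + x} = \frac{0 - 4533}{\left(1201 - 2167\right) - 1002} = - \frac{4533}{-966 - 1002} = - \frac{4533}{-1968} = \left(-4533\right) \left(- \frac{1}{1968}\right) = \frac{1511}{656}$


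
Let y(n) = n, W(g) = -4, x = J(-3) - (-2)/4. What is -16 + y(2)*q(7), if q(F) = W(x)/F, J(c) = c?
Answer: -120/7 ≈ -17.143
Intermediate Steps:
x = -5/2 (x = -3 - (-2)/4 = -3 - 1*(-1/2) = -3 + 1/2 = -5/2 ≈ -2.5000)
q(F) = -4/F
-16 + y(2)*q(7) = -16 + 2*(-4/7) = -16 - 8/7 = -120/7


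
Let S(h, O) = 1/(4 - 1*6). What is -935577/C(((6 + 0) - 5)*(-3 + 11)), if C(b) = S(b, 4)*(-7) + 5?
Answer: -1871154/17 ≈ -1.1007e+5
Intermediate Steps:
S(h, O) = -½ (S(h, O) = 1/(4 - 6) = 1/(-2) = -½)
C(b) = 17/2 (C(b) = -½*(-7) + 5 = 7/2 + 5 = 17/2)
-935577/C(((6 + 0) - 5)*(-3 + 11)) = -935577/17/2 = -935577*2/17 = -1871154/17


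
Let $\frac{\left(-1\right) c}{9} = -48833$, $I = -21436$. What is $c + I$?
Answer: $418061$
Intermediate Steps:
$c = 439497$ ($c = \left(-9\right) \left(-48833\right) = 439497$)
$c + I = 439497 - 21436 = 418061$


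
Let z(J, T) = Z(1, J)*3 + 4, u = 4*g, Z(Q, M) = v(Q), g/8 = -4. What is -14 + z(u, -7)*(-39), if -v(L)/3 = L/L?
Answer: 181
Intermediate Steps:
g = -32 (g = 8*(-4) = -32)
v(L) = -3 (v(L) = -3*L/L = -3*1 = -3)
Z(Q, M) = -3
u = -128 (u = 4*(-32) = -128)
z(J, T) = -5 (z(J, T) = -3*3 + 4 = -9 + 4 = -5)
-14 + z(u, -7)*(-39) = -14 - 5*(-39) = -14 + 195 = 181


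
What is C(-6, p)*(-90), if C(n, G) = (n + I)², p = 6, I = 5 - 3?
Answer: -1440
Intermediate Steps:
I = 2
C(n, G) = (2 + n)² (C(n, G) = (n + 2)² = (2 + n)²)
C(-6, p)*(-90) = (2 - 6)²*(-90) = (-4)²*(-90) = 16*(-90) = -1440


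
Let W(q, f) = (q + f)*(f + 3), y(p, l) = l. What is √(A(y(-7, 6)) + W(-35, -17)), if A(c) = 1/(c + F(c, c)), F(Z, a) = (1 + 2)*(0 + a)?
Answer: √104838/12 ≈ 26.982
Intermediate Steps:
F(Z, a) = 3*a
W(q, f) = (3 + f)*(f + q) (W(q, f) = (f + q)*(3 + f) = (3 + f)*(f + q))
A(c) = 1/(4*c) (A(c) = 1/(c + 3*c) = 1/(4*c))
√(A(y(-7, 6)) + W(-35, -17)) = √((¼)/6 + ((-17)² + 3*(-17) + 3*(-35) - 17*(-35))) = √((¼)*(⅙) + (289 - 51 - 105 + 595)) = √(1/24 + 728) = √(17473/24) = √104838/12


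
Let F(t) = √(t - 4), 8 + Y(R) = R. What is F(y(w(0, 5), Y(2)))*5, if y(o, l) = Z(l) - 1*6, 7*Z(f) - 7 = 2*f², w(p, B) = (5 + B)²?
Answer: 15*√7/7 ≈ 5.6695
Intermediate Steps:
Y(R) = -8 + R
Z(f) = 1 + 2*f²/7 (Z(f) = 1 + (2*f²)/7 = 1 + 2*f²/7)
y(o, l) = -5 + 2*l²/7 (y(o, l) = (1 + 2*l²/7) - 1*6 = (1 + 2*l²/7) - 6 = -5 + 2*l²/7)
F(t) = √(-4 + t)
F(y(w(0, 5), Y(2)))*5 = √(-4 + (-5 + 2*(-8 + 2)²/7))*5 = √(-4 + (-5 + (2/7)*(-6)²))*5 = √(-4 + (-5 + (2/7)*36))*5 = √(-4 + (-5 + 72/7))*5 = √(-4 + 37/7)*5 = √(9/7)*5 = (3*√7/7)*5 = 15*√7/7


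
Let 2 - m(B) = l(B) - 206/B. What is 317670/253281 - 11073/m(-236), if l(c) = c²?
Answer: 268740683576/184951273955 ≈ 1.4530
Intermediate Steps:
m(B) = 2 - B² + 206/B (m(B) = 2 - (B² - 206/B) = 2 + (-B² + 206/B) = 2 - B² + 206/B)
317670/253281 - 11073/m(-236) = 317670/253281 - 11073/(2 - 1*(-236)² + 206/(-236)) = 317670*(1/253281) - 11073/(2 - 1*55696 + 206*(-1/236)) = 105890/84427 - 11073/(2 - 55696 - 103/118) = 105890/84427 - 11073/(-6571995/118) = 105890/84427 - 11073*(-118/6571995) = 105890/84427 + 435538/2190665 = 268740683576/184951273955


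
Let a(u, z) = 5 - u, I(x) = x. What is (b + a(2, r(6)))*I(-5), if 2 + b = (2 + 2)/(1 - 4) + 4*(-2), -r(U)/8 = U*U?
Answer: 125/3 ≈ 41.667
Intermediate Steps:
r(U) = -8*U² (r(U) = -8*U*U = -8*U²)
b = -34/3 (b = -2 + ((2 + 2)/(1 - 4) + 4*(-2)) = -2 + (4/(-3) - 8) = -2 + (4*(-⅓) - 8) = -2 + (-4/3 - 8) = -2 - 28/3 = -34/3 ≈ -11.333)
(b + a(2, r(6)))*I(-5) = (-34/3 + (5 - 1*2))*(-5) = (-34/3 + (5 - 2))*(-5) = (-34/3 + 3)*(-5) = -25/3*(-5) = 125/3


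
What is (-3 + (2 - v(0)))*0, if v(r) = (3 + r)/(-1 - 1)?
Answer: 0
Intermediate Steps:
v(r) = -3/2 - r/2 (v(r) = (3 + r)/(-2) = (3 + r)*(-½) = -3/2 - r/2)
(-3 + (2 - v(0)))*0 = (-3 + (2 - (-3/2 - ½*0)))*0 = (-3 + (2 - (-3/2 + 0)))*0 = (-3 + (2 - 1*(-3/2)))*0 = (-3 + (2 + 3/2))*0 = (-3 + 7/2)*0 = (½)*0 = 0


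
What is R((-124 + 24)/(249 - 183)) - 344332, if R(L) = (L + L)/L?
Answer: -344330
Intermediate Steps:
R(L) = 2 (R(L) = (2*L)/L = 2)
R((-124 + 24)/(249 - 183)) - 344332 = 2 - 344332 = -344330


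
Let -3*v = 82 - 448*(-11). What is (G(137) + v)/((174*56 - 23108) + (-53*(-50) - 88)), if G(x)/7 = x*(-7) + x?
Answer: 3712/5401 ≈ 0.68728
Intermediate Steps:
v = -1670 (v = -(82 - 448*(-11))/3 = -(82 - 112*(-44))/3 = -(82 + 4928)/3 = -1/3*5010 = -1670)
G(x) = -42*x (G(x) = 7*(x*(-7) + x) = 7*(-7*x + x) = 7*(-6*x) = -42*x)
(G(137) + v)/((174*56 - 23108) + (-53*(-50) - 88)) = (-42*137 - 1670)/((174*56 - 23108) + (-53*(-50) - 88)) = (-5754 - 1670)/((9744 - 23108) + (2650 - 88)) = -7424/(-13364 + 2562) = -7424/(-10802) = -7424*(-1/10802) = 3712/5401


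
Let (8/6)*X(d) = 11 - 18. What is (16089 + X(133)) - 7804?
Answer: 33119/4 ≈ 8279.8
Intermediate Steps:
X(d) = -21/4 (X(d) = 3*(11 - 18)/4 = (3/4)*(-7) = -21/4)
(16089 + X(133)) - 7804 = (16089 - 21/4) - 7804 = 64335/4 - 7804 = 33119/4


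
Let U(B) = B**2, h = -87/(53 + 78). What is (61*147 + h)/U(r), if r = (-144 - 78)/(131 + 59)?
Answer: 1177852750/179339 ≈ 6567.7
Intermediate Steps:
h = -87/131 ≈ -0.66412
r = -111/95 (r = -222/190 = -222*1/190 = -111/95 ≈ -1.1684)
(61*147 + h)/U(r) = (61*147 - 87/131)/((-111/95)**2) = (8967 - 87/131)/(12321/9025) = (1174590/131)*(9025/12321) = 1177852750/179339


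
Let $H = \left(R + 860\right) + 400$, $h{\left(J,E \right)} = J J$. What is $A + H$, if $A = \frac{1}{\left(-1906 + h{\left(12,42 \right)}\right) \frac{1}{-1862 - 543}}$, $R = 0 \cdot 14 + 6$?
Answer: $\frac{2233097}{1762} \approx 1267.4$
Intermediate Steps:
$h{\left(J,E \right)} = J^{2}$
$R = 6$ ($R = 0 + 6 = 6$)
$H = 1266$ ($H = \left(6 + 860\right) + 400 = 866 + 400 = 1266$)
$A = \frac{2405}{1762}$ ($A = \frac{1}{\left(-1906 + 12^{2}\right) \frac{1}{-1862 - 543}} = \frac{1}{\left(-1906 + 144\right) \frac{1}{-2405}} = \frac{1}{\left(-1762\right) \left(- \frac{1}{2405}\right)} = \frac{1}{\frac{1762}{2405}} = \frac{2405}{1762} \approx 1.3649$)
$A + H = \frac{2405}{1762} + 1266 = \frac{2233097}{1762}$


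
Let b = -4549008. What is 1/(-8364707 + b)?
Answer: -1/12913715 ≈ -7.7437e-8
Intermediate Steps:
1/(-8364707 + b) = 1/(-8364707 - 4549008) = 1/(-12913715) = -1/12913715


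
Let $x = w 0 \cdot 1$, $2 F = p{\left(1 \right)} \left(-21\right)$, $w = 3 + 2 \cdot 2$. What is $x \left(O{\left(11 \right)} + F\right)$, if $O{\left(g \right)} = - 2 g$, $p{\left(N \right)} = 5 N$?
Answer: $0$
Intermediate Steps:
$w = 7$ ($w = 3 + 4 = 7$)
$F = - \frac{105}{2}$ ($F = \frac{5 \cdot 1 \left(-21\right)}{2} = \frac{5 \left(-21\right)}{2} = \frac{1}{2} \left(-105\right) = - \frac{105}{2} \approx -52.5$)
$x = 0$ ($x = 7 \cdot 0 \cdot 1 = 0 \cdot 1 = 0$)
$x \left(O{\left(11 \right)} + F\right) = 0 \left(\left(-2\right) 11 - \frac{105}{2}\right) = 0 \left(-22 - \frac{105}{2}\right) = 0 \left(- \frac{149}{2}\right) = 0$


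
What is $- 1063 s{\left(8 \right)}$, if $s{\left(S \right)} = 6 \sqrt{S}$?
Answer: $- 12756 \sqrt{2} \approx -18040.0$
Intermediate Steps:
$- 1063 s{\left(8 \right)} = - 1063 \cdot 6 \sqrt{8} = - 1063 \cdot 6 \cdot 2 \sqrt{2} = - 1063 \cdot 12 \sqrt{2} = - 12756 \sqrt{2}$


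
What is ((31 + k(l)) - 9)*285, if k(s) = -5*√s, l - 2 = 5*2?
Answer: 6270 - 2850*√3 ≈ 1333.7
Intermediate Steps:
l = 12 (l = 2 + 5*2 = 2 + 10 = 12)
((31 + k(l)) - 9)*285 = ((31 - 10*√3) - 9)*285 = (22 - 10*√3)*285 = 6270 - 2850*√3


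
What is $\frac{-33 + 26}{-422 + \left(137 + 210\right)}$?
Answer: $\frac{7}{75} \approx 0.093333$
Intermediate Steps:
$\frac{-33 + 26}{-422 + \left(137 + 210\right)} = - \frac{7}{-422 + 347} = - \frac{7}{-75} = \left(-7\right) \left(- \frac{1}{75}\right) = \frac{7}{75}$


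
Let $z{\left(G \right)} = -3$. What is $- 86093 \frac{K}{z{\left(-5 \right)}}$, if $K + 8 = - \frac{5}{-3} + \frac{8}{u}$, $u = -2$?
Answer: $- \frac{2668883}{9} \approx -2.9654 \cdot 10^{5}$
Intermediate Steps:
$K = - \frac{31}{3}$ ($K = -8 + \left(- \frac{5}{-3} + \frac{8}{-2}\right) = -8 + \left(\left(-5\right) \left(- \frac{1}{3}\right) + 8 \left(- \frac{1}{2}\right)\right) = -8 + \left(\frac{5}{3} - 4\right) = -8 - \frac{7}{3} = - \frac{31}{3} \approx -10.333$)
$- 86093 \frac{K}{z{\left(-5 \right)}} = - 86093 \left(- \frac{31}{3 \left(-3\right)}\right) = - 86093 \left(\left(- \frac{31}{3}\right) \left(- \frac{1}{3}\right)\right) = \left(-86093\right) \frac{31}{9} = - \frac{2668883}{9}$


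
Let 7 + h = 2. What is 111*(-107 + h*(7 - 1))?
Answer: -15207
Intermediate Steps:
h = -5 (h = -7 + 2 = -5)
111*(-107 + h*(7 - 1)) = 111*(-107 - 5*(7 - 1)) = 111*(-107 - 5*6) = 111*(-107 - 30) = 111*(-137) = -15207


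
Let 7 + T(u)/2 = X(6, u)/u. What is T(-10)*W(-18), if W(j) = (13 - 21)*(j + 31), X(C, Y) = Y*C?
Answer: 208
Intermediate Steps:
X(C, Y) = C*Y
W(j) = -248 - 8*j (W(j) = -8*(31 + j) = -248 - 8*j)
T(u) = -2 (T(u) = -14 + 2*((6*u)/u) = -14 + 2*6 = -14 + 12 = -2)
T(-10)*W(-18) = -2*(-248 - 8*(-18)) = -2*(-248 + 144) = -2*(-104) = 208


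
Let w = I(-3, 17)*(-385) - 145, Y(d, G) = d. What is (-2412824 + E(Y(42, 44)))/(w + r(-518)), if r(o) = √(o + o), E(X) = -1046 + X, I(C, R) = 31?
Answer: 7289760560/36481859 + 1206914*I*√259/36481859 ≈ 199.82 + 0.53241*I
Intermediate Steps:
r(o) = √2*√o (r(o) = √(2*o) = √2*√o)
w = -12080 (w = 31*(-385) - 145 = -11935 - 145 = -12080)
(-2412824 + E(Y(42, 44)))/(w + r(-518)) = (-2412824 + (-1046 + 42))/(-12080 + √2*√(-518)) = (-2412824 - 1004)/(-12080 + √2*(I*√518)) = -2413828/(-12080 + 2*I*√259)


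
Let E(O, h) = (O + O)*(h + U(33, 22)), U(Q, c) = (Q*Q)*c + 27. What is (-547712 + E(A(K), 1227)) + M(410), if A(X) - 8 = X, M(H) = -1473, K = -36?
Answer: -1961057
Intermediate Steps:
A(X) = 8 + X
U(Q, c) = 27 + c*Q² (U(Q, c) = Q²*c + 27 = c*Q² + 27 = 27 + c*Q²)
E(O, h) = 2*O*(23985 + h) (E(O, h) = (O + O)*(h + (27 + 22*33²)) = (2*O)*(h + (27 + 22*1089)) = (2*O)*(h + (27 + 23958)) = (2*O)*(h + 23985) = (2*O)*(23985 + h) = 2*O*(23985 + h))
(-547712 + E(A(K), 1227)) + M(410) = (-547712 + 2*(8 - 36)*(23985 + 1227)) - 1473 = (-547712 + 2*(-28)*25212) - 1473 = (-547712 - 1411872) - 1473 = -1959584 - 1473 = -1961057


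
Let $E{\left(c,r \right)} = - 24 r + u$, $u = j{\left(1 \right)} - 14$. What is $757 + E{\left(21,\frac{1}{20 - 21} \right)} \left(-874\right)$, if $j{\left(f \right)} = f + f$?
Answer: $-9731$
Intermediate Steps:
$j{\left(f \right)} = 2 f$
$u = -12$ ($u = 2 \cdot 1 - 14 = 2 - 14 = -12$)
$E{\left(c,r \right)} = -12 - 24 r$ ($E{\left(c,r \right)} = - 24 r - 12 = -12 - 24 r$)
$757 + E{\left(21,\frac{1}{20 - 21} \right)} \left(-874\right) = 757 + \left(-12 - \frac{24}{20 - 21}\right) \left(-874\right) = 757 + \left(-12 - \frac{24}{-1}\right) \left(-874\right) = 757 + \left(-12 - -24\right) \left(-874\right) = 757 + \left(-12 + 24\right) \left(-874\right) = 757 + 12 \left(-874\right) = 757 - 10488 = -9731$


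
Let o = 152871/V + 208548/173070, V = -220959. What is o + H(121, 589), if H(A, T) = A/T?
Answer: 99908984554/139038082485 ≈ 0.71857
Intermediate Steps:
o = 121130701/236057865 (o = 152871/(-220959) + 208548/173070 = 152871*(-1/220959) + 208548*(1/173070) = -50957/73653 + 3862/3205 = 121130701/236057865 ≈ 0.51314)
o + H(121, 589) = 121130701/236057865 + 121/589 = 99908984554/139038082485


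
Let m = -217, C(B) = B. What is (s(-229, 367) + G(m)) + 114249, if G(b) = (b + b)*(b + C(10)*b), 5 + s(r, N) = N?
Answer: 1150569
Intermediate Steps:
s(r, N) = -5 + N
G(b) = 22*b² (G(b) = (b + b)*(b + 10*b) = (2*b)*(11*b) = 22*b²)
(s(-229, 367) + G(m)) + 114249 = ((-5 + 367) + 22*(-217)²) + 114249 = (362 + 22*47089) + 114249 = (362 + 1035958) + 114249 = 1036320 + 114249 = 1150569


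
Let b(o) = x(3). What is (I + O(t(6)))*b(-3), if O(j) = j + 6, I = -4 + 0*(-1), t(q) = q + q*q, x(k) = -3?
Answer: -132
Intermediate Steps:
b(o) = -3
t(q) = q + q²
I = -4 (I = -4 + 0 = -4)
O(j) = 6 + j
(I + O(t(6)))*b(-3) = (-4 + (6 + 6*(1 + 6)))*(-3) = (-4 + (6 + 6*7))*(-3) = (-4 + (6 + 42))*(-3) = (-4 + 48)*(-3) = 44*(-3) = -132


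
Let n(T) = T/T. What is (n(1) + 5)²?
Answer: 36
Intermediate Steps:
n(T) = 1
(n(1) + 5)² = (1 + 5)² = 6² = 36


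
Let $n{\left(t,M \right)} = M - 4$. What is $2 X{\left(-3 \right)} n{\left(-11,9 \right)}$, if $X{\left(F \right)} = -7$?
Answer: $-70$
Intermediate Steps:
$n{\left(t,M \right)} = -4 + M$
$2 X{\left(-3 \right)} n{\left(-11,9 \right)} = 2 \left(-7\right) \left(-4 + 9\right) = \left(-14\right) 5 = -70$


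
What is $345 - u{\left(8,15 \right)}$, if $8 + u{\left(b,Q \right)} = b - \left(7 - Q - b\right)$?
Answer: $329$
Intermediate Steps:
$u{\left(b,Q \right)} = -15 + Q + 2 b$ ($u{\left(b,Q \right)} = -8 - \left(7 - Q - 2 b\right) = -8 + \left(b + \left(-7 + Q + b\right)\right) = -8 + \left(-7 + Q + 2 b\right) = -15 + Q + 2 b$)
$345 - u{\left(8,15 \right)} = 345 - \left(-15 + 15 + 2 \cdot 8\right) = 345 - \left(-15 + 15 + 16\right) = 345 - 16 = 329$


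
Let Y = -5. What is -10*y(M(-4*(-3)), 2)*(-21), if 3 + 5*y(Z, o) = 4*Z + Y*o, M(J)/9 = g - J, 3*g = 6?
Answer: -15666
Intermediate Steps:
g = 2 (g = (1/3)*6 = 2)
M(J) = 18 - 9*J (M(J) = 9*(2 - J) = 18 - 9*J)
y(Z, o) = -3/5 - o + 4*Z/5 (y(Z, o) = -3/5 + (4*Z - 5*o)/5 = -3/5 + (-5*o + 4*Z)/5 = -3/5 + (-o + 4*Z/5) = -3/5 - o + 4*Z/5)
-10*y(M(-4*(-3)), 2)*(-21) = -10*(-3/5 - 1*2 + 4*(18 - (-36)*(-3))/5)*(-21) = -10*(-3/5 - 2 + 4*(18 - 9*12)/5)*(-21) = -10*(-3/5 - 2 + 4*(18 - 108)/5)*(-21) = -10*(-3/5 - 2 + (4/5)*(-90))*(-21) = -10*(-3/5 - 2 - 72)*(-21) = -10*(-373/5)*(-21) = 746*(-21) = -15666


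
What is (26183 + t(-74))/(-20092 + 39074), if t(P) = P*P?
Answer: 31659/18982 ≈ 1.6678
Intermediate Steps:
t(P) = P²
(26183 + t(-74))/(-20092 + 39074) = (26183 + (-74)²)/(-20092 + 39074) = (26183 + 5476)/18982 = 31659*(1/18982) = 31659/18982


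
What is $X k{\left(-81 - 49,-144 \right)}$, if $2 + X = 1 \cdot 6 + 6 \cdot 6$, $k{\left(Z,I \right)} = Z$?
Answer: $-5200$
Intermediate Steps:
$X = 40$ ($X = -2 + \left(1 \cdot 6 + 6 \cdot 6\right) = -2 + \left(6 + 36\right) = -2 + 42 = 40$)
$X k{\left(-81 - 49,-144 \right)} = 40 \left(-81 - 49\right) = 40 \left(-130\right) = -5200$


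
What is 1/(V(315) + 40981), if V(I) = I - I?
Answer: 1/40981 ≈ 2.4402e-5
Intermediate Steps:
V(I) = 0
1/(V(315) + 40981) = 1/(0 + 40981) = 1/40981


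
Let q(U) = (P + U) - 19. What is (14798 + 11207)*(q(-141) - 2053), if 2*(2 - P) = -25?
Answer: -114343985/2 ≈ -5.7172e+7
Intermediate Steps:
P = 29/2 (P = 2 - ½*(-25) = 2 + 25/2 = 29/2 ≈ 14.500)
q(U) = -9/2 + U (q(U) = (29/2 + U) - 19 = -9/2 + U)
(14798 + 11207)*(q(-141) - 2053) = (14798 + 11207)*((-9/2 - 141) - 2053) = 26005*(-291/2 - 2053) = 26005*(-4397/2) = -114343985/2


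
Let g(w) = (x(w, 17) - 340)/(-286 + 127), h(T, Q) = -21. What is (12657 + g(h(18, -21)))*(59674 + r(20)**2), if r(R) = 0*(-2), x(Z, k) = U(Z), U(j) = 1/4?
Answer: 80074660869/106 ≈ 7.5542e+8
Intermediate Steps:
U(j) = 1/4 (U(j) = 1*(1/4) = 1/4)
x(Z, k) = 1/4
r(R) = 0
g(w) = 453/212 (g(w) = (1/4 - 340)/(-286 + 127) = -1359/4/(-159) = -1359/4*(-1/159) = 453/212)
(12657 + g(h(18, -21)))*(59674 + r(20)**2) = (12657 + 453/212)*(59674 + 0**2) = 2683737*(59674 + 0)/212 = (2683737/212)*59674 = 80074660869/106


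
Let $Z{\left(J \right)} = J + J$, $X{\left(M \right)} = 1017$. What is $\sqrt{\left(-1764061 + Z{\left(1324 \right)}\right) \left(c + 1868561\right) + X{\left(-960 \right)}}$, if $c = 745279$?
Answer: $i \sqrt{4604051754903} \approx 2.1457 \cdot 10^{6} i$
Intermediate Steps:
$Z{\left(J \right)} = 2 J$
$\sqrt{\left(-1764061 + Z{\left(1324 \right)}\right) \left(c + 1868561\right) + X{\left(-960 \right)}} = \sqrt{\left(-1764061 + 2 \cdot 1324\right) \left(745279 + 1868561\right) + 1017} = \sqrt{\left(-1764061 + 2648\right) 2613840 + 1017} = \sqrt{\left(-1761413\right) 2613840 + 1017} = \sqrt{-4604051755920 + 1017} = \sqrt{-4604051754903} = i \sqrt{4604051754903}$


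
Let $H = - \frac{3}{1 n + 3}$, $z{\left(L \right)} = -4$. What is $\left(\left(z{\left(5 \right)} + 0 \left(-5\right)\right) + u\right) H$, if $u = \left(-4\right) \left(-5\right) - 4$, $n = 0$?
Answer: $-12$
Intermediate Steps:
$u = 16$ ($u = 20 - 4 = 16$)
$H = -1$ ($H = - \frac{3}{1 \cdot 0 + 3} = - \frac{3}{0 + 3} = - \frac{3}{3} = \left(-3\right) \frac{1}{3} = -1$)
$\left(\left(z{\left(5 \right)} + 0 \left(-5\right)\right) + u\right) H = \left(\left(-4 + 0 \left(-5\right)\right) + 16\right) \left(-1\right) = \left(\left(-4 + 0\right) + 16\right) \left(-1\right) = \left(-4 + 16\right) \left(-1\right) = 12 \left(-1\right) = -12$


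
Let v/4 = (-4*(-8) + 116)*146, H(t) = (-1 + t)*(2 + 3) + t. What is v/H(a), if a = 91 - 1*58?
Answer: 86432/193 ≈ 447.83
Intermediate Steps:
a = 33 (a = 91 - 58 = 33)
H(t) = -5 + 6*t (H(t) = (-1 + t)*5 + t = (-5 + 5*t) + t = -5 + 6*t)
v = 86432 (v = 4*((-4*(-8) + 116)*146) = 4*((32 + 116)*146) = 4*(148*146) = 4*21608 = 86432)
v/H(a) = 86432/(-5 + 6*33) = 86432/(-5 + 198) = 86432/193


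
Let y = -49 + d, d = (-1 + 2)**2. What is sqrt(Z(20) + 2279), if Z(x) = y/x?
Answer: sqrt(56915)/5 ≈ 47.714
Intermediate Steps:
d = 1 (d = 1**2 = 1)
y = -48 (y = -49 + 1 = -48)
Z(x) = -48/x
sqrt(Z(20) + 2279) = sqrt(-48/20 + 2279) = sqrt(-48*1/20 + 2279) = sqrt(-12/5 + 2279) = sqrt(11383/5) = sqrt(56915)/5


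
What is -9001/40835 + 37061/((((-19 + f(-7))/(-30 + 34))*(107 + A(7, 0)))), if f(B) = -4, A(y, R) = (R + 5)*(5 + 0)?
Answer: -1520217694/30993765 ≈ -49.049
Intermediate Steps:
A(y, R) = 25 + 5*R (A(y, R) = (5 + R)*5 = 25 + 5*R)
-9001/40835 + 37061/((((-19 + f(-7))/(-30 + 34))*(107 + A(7, 0)))) = -9001/40835 + 37061/((((-19 - 4)/(-30 + 34))*(107 + (25 + 5*0)))) = -9001*1/40835 + 37061/(((-23/4)*(107 + (25 + 0)))) = -9001/40835 + 37061/(((-23*¼)*(107 + 25))) = -9001/40835 + 37061/((-23/4*132)) = -9001/40835 + 37061/(-759) = -9001/40835 + 37061*(-1/759) = -9001/40835 - 37061/759 = -1520217694/30993765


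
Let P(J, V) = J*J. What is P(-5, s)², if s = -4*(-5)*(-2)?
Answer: 625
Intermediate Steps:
s = -40 (s = 20*(-2) = -40)
P(J, V) = J²
P(-5, s)² = ((-5)²)² = 25² = 625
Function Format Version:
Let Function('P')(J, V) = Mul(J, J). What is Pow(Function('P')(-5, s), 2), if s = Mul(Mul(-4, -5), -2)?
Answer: 625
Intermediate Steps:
s = -40 (s = Mul(20, -2) = -40)
Function('P')(J, V) = Pow(J, 2)
Pow(Function('P')(-5, s), 2) = Pow(Pow(-5, 2), 2) = Pow(25, 2) = 625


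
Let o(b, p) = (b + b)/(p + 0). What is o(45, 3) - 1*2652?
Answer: -2622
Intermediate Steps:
o(b, p) = 2*b/p (o(b, p) = (2*b)/p = 2*b/p)
o(45, 3) - 1*2652 = 2*45/3 - 1*2652 = 2*45*(1/3) - 2652 = 30 - 2652 = -2622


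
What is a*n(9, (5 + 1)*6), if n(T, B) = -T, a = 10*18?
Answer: -1620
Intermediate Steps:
a = 180
a*n(9, (5 + 1)*6) = 180*(-1*9) = 180*(-9) = -1620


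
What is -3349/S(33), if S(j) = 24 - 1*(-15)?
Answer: -3349/39 ≈ -85.872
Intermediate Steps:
S(j) = 39 (S(j) = 24 + 15 = 39)
-3349/S(33) = -3349/39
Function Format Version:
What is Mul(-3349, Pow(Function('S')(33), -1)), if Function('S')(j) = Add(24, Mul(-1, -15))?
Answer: Rational(-3349, 39) ≈ -85.872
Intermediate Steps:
Function('S')(j) = 39 (Function('S')(j) = Add(24, 15) = 39)
Mul(-3349, Pow(Function('S')(33), -1)) = Mul(-3349, Pow(39, -1)) = Mul(-3349, Rational(1, 39)) = Rational(-3349, 39)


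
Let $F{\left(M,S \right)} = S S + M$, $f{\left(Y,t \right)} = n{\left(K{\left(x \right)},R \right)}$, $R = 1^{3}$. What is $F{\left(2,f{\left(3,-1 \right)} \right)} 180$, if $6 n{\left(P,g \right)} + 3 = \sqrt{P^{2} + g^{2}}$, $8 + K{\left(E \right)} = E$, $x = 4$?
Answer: $490 - 30 \sqrt{17} \approx 366.31$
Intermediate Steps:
$K{\left(E \right)} = -8 + E$
$R = 1$
$n{\left(P,g \right)} = - \frac{1}{2} + \frac{\sqrt{P^{2} + g^{2}}}{6}$
$f{\left(Y,t \right)} = - \frac{1}{2} + \frac{\sqrt{17}}{6}$ ($f{\left(Y,t \right)} = - \frac{1}{2} + \frac{\sqrt{\left(-8 + 4\right)^{2} + 1^{2}}}{6} = - \frac{1}{2} + \frac{\sqrt{\left(-4\right)^{2} + 1}}{6} = - \frac{1}{2} + \frac{\sqrt{16 + 1}}{6} = - \frac{1}{2} + \frac{\sqrt{17}}{6}$)
$F{\left(M,S \right)} = M + S^{2}$ ($F{\left(M,S \right)} = S^{2} + M = M + S^{2}$)
$F{\left(2,f{\left(3,-1 \right)} \right)} 180 = \left(2 + \left(- \frac{1}{2} + \frac{\sqrt{17}}{6}\right)^{2}\right) 180 = 360 + 180 \left(- \frac{1}{2} + \frac{\sqrt{17}}{6}\right)^{2}$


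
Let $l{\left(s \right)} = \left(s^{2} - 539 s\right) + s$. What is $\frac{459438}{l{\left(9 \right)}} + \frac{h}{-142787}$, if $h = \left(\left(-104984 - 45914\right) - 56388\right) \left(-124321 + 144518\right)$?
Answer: $\frac{6622196069852}{226602969} \approx 29224.0$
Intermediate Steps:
$l{\left(s \right)} = s^{2} - 538 s$
$h = -4186555342$ ($h = \left(\left(-104984 - 45914\right) - 56388\right) 20197 = \left(-150898 - 56388\right) 20197 = \left(-207286\right) 20197 = -4186555342$)
$\frac{459438}{l{\left(9 \right)}} + \frac{h}{-142787} = \frac{459438}{9 \left(-538 + 9\right)} - \frac{4186555342}{-142787} = \frac{459438}{9 \left(-529\right)} - - \frac{4186555342}{142787} = \frac{459438}{-4761} + \frac{4186555342}{142787} = 459438 \left(- \frac{1}{4761}\right) + \frac{4186555342}{142787} = - \frac{153146}{1587} + \frac{4186555342}{142787} = \frac{6622196069852}{226602969}$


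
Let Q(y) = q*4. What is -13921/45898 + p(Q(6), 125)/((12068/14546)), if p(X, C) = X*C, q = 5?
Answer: 59604027549/19782038 ≈ 3013.0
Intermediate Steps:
Q(y) = 20 (Q(y) = 5*4 = 20)
p(X, C) = C*X
-13921/45898 + p(Q(6), 125)/((12068/14546)) = -13921/45898 + (125*20)/((12068/14546)) = -13921*1/45898 + 2500/((12068*(1/14546))) = -13921/45898 + 2500/(862/1039) = -13921/45898 + 2500*(1039/862) = -13921/45898 + 1298750/431 = 59604027549/19782038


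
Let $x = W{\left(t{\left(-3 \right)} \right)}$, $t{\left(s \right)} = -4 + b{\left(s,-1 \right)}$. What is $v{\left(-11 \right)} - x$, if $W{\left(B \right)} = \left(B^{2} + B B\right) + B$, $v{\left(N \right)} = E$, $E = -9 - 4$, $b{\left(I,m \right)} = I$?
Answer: $-104$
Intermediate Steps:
$E = -13$
$t{\left(s \right)} = -4 + s$
$v{\left(N \right)} = -13$
$W{\left(B \right)} = B + 2 B^{2}$ ($W{\left(B \right)} = \left(B^{2} + B^{2}\right) + B = 2 B^{2} + B = B + 2 B^{2}$)
$x = 91$ ($x = \left(-4 - 3\right) \left(1 + 2 \left(-4 - 3\right)\right) = - 7 \left(1 + 2 \left(-7\right)\right) = - 7 \left(1 - 14\right) = \left(-7\right) \left(-13\right) = 91$)
$v{\left(-11 \right)} - x = -13 - 91 = -104$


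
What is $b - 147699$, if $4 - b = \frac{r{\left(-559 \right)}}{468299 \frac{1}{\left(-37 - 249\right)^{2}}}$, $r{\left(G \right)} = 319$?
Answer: $- \frac{409417241}{2771} \approx -1.4775 \cdot 10^{5}$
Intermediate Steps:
$b = - \frac{143312}{2771}$ ($b = 4 - \frac{319}{468299 \frac{1}{\left(-37 - 249\right)^{2}}} = 4 - \frac{319}{468299 \frac{1}{\left(-286\right)^{2}}} = 4 - \frac{319}{468299 \cdot \frac{1}{81796}} = 4 - \frac{319}{\frac{2771}{484}} = 4 - 319 \cdot \frac{484}{2771} = 4 - \frac{154396}{2771} = - \frac{143312}{2771} \approx -51.719$)
$b - 147699 = - \frac{143312}{2771} - 147699 = - \frac{409417241}{2771}$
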